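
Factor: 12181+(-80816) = -1*5^1*7^1*37^1*53^1 = -68635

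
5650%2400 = 850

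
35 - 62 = -27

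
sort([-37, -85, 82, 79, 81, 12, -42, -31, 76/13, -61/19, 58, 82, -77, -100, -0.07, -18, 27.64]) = [-100, -85, -77, -42, -37, -31, -18, -61/19, -0.07, 76/13, 12, 27.64, 58, 79, 81, 82, 82]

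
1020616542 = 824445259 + 196171283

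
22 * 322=7084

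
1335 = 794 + 541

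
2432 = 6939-4507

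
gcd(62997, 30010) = 1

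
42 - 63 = -21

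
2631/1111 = 2 + 409/1111 ≈ 2.37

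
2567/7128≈0.360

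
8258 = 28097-19839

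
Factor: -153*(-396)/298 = 2^1*3^4*11^1*17^1*149^(-1) = 30294/149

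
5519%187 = 96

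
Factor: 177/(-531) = -1 * 3^(-1) = -1/3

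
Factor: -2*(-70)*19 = 2^2*5^1*7^1*19^1 = 2660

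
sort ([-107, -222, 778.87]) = [-222, -107, 778.87]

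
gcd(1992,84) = 12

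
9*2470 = 22230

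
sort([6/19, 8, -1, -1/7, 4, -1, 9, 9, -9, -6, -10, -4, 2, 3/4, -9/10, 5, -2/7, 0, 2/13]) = [-10, -9, -6, -4, -1, -1, -9/10, -2/7, -1/7, 0, 2/13, 6/19, 3/4, 2, 4, 5, 8, 9, 9]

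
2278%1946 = 332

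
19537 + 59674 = 79211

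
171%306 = 171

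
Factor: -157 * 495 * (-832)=2^6 * 3^2 * 5^1 * 11^1 * 13^1 * 157^1=64658880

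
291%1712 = 291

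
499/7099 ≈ 0.0703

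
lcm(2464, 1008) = 22176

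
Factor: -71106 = -1*2^1*3^1*7^1*1693^1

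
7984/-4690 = -1 - 1647/2345 ≈ -1.70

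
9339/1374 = 6 + 365/458 ≈ 6.80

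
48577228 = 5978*8126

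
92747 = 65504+27243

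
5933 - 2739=3194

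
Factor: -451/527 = -1*11^1*17^(-1)*31^(-1)*41^1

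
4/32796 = 1/8199 ≈ 0.000122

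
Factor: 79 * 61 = 61^1 * 79^1 = 4819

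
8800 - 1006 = 7794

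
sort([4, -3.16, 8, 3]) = [-3.16, 3, 4, 8]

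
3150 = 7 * 450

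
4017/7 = 573+6/7 ≈ 573.86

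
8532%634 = 290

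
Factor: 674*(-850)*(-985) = 2^2*5^3*17^1*197^1*337^1 = 564306500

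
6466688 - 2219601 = 4247087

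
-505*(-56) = 28280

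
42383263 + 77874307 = 120257570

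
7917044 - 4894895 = 3022149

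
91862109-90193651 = 1668458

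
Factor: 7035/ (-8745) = -1 * 7^1 * 11^ (-1) * 53^ (-1) * 67^1 = -469/583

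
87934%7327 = 10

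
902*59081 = 53291062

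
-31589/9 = -3509 - 8/9 ≈ -3509.89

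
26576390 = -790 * (-33641)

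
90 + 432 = 522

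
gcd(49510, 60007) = 1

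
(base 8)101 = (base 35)1u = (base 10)65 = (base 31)23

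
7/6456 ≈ 0.00108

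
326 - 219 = 107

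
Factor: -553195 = -1*5^1*31^1*43^1*83^1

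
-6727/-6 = 1121 + 1/6 ≈ 1121.17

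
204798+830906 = 1035704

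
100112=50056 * 2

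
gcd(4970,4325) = 5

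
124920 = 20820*6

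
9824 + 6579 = 16403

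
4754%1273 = 935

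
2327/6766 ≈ 0.344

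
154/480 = 77/240 ≈ 0.321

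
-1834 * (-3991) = 7319494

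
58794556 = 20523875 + 38270681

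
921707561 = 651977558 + 269730003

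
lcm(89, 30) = 2670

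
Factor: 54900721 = 31^1*1770991^1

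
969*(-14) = -13566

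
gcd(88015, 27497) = 1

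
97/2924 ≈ 0.0332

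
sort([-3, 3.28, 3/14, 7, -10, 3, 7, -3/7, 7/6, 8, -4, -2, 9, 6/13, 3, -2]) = [-10, -4, -3, -2, -2, -3/7, 3/14, 6/13, 7/6, 3, 3, 3.28, 7, 7, 8, 9]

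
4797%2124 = 549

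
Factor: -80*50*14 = -1*2^6*5^3*7^1 = -56000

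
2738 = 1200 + 1538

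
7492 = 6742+750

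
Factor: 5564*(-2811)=-1*2^2*3^1*13^1*107^1*937^1=-15640404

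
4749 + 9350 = 14099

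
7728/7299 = 2576/2433 ≈ 1.06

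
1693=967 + 726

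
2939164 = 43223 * 68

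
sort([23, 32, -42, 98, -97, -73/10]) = [-97, -42, -73/10, 23, 32, 98]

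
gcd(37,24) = 1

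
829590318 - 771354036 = 58236282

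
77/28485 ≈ 0.00270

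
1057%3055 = 1057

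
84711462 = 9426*8987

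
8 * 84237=673896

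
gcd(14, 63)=7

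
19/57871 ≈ 0.000328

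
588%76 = 56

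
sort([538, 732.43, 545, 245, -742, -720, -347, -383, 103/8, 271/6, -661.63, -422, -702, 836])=[-742, -720, -702, -661.63, -422, -383, -347, 103/8, 271/6, 245, 538, 545, 732.43, 836]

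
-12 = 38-50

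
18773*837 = 15713001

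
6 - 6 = 0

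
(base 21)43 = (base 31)2p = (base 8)127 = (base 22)3l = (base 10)87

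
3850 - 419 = 3431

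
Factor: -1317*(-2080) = 2^5*3^1*5^1*13^1*439^1 = 2739360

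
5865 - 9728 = -3863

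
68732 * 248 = 17045536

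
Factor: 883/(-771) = -1 * 3^(-1) * 257^(-1) * 883^1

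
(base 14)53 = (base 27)2j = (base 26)2l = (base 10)73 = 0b1001001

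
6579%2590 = 1399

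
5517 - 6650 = -1133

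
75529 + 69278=144807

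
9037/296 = 30+157/296 ≈ 30.53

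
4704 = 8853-4149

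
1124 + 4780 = 5904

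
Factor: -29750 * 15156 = -1 * 2^3 * 3^2 * 5^3 * 7^1 * 17^1 * 421^1 = -450891000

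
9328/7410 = 4664/3705 ≈ 1.26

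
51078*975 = 49801050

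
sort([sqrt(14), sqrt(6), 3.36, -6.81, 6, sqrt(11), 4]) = [-6.81, sqrt(6), sqrt(11), 3.36, sqrt(14), 4, 6]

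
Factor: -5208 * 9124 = -1 * 2^5 * 3^1 * 7^1 * 31^1 * 2281^1 = -47517792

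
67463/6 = 11243 + 5/6 ≈ 11243.83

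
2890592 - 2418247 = 472345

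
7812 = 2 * 3906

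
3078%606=48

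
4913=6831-1918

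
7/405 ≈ 0.0173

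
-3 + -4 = -7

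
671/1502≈0.447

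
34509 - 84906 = -50397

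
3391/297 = 11 + 124/297≈11.42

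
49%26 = 23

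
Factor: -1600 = -1 * 2^6 * 5^2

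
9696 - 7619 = 2077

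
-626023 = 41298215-41924238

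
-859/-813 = 1 + 46/813 ≈ 1.06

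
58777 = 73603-14826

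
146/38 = 73/19 ≈ 3.84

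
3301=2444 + 857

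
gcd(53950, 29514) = 2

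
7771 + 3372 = 11143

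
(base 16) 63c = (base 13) 95a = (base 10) 1596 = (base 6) 11220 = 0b11000111100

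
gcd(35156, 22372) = 3196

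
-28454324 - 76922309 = -105376633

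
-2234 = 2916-5150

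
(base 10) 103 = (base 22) 4f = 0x67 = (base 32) 37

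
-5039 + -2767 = -7806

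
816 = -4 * (-204)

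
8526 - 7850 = 676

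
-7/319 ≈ -0.0219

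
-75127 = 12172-87299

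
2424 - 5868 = -3444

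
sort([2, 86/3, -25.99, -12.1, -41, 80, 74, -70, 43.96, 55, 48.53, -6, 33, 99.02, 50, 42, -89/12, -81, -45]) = [-81, -70, -45, -41, -25.99, -12.1, -89/12, -6, 2, 86/3, 33, 42, 43.96, 48.53, 50, 55, 74, 80, 99.02]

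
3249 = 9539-6290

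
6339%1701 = 1236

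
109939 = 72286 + 37653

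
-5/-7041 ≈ 0.000710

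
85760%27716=2612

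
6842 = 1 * 6842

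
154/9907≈0.0155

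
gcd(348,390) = 6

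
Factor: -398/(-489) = 2^1 * 3^(-1) * 163^(-1) * 199^1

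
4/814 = 2/407 ≈ 0.00491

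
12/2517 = 4/839 ≈ 0.00477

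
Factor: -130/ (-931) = 2^1*5^1*7^ (-2)*13^1*19^ (-1) 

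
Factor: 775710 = 2^1*3^3*5^1*13^2*17^1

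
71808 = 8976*8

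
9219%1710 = 669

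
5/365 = 1/73 ≈ 0.0137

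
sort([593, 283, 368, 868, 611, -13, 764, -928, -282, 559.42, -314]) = [-928, -314, -282, -13, 283, 368, 559.42, 593, 611, 764, 868]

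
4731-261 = 4470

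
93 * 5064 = 470952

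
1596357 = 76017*21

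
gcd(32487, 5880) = 147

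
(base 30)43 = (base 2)1111011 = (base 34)3l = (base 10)123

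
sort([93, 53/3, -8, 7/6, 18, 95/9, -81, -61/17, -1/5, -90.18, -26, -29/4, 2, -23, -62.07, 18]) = [-90.18, -81, -62.07, -26, -23, -8, -29/4, -61/17, -1/5, 7/6, 2, 95/9, 53/3, 18, 18, 93]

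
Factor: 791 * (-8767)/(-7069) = 7^1 * 11^1 * 113^1 * 797^1 * 7069^(-1) = 6934697/7069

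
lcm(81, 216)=648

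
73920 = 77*960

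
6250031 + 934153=7184184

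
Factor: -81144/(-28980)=2^1*5^(-1)*7^1=14/5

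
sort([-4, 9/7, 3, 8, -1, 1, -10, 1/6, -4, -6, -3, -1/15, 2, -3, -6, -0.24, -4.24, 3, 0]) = [-10, -6, -6, -4.24, -4, -4, -3, -3, -1, -0.24, -1/15, 0, 1/6, 1, 9/7, 2, 3, 3, 8]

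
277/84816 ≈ 0.00327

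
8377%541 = 262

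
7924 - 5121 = 2803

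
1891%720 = 451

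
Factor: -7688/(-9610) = 2^2*5^(-1) = 4/5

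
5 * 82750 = 413750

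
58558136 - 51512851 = 7045285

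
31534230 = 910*34653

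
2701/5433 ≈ 0.497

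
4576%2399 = 2177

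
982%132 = 58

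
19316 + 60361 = 79677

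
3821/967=3+920/967 ≈ 3.95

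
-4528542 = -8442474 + 3913932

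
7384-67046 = -59662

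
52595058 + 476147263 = 528742321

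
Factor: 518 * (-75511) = -1 * 2^1 * 7^1 * 37^1 * 75511^1 = -39114698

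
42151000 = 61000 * 691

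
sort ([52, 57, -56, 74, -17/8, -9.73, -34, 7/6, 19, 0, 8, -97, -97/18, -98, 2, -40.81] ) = [-98, -97, -56, -40.81, -34, -9.73, -97/18, -17/8, 0, 7/6, 2, 8, 19, 52, 57, 74] 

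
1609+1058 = 2667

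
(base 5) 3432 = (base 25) jh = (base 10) 492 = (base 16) 1ec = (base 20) 14c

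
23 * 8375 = 192625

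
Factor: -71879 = -1 * 71879^1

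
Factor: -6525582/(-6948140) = 2^(-1) * 3^1 * 5^(-1) * 7^1 * 73^(-1) * 4759^(-1) * 155371^1 = 3262791/3474070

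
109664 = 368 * 298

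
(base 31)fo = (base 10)489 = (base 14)26d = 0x1e9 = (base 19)16e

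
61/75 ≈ 0.813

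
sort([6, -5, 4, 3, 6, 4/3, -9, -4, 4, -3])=[-9, -5, -4, -3, 4/3, 3, 4, 4, 6, 6]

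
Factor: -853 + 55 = -1 * 2^1 * 3^1 * 7^1 * 19^1 = -798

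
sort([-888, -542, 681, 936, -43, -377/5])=[-888, -542, -377/5, -43, 681, 936]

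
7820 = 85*92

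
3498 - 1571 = 1927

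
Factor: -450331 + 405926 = -1*5^1*83^1*107^1 = -44405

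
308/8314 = 154/4157 ≈ 0.0370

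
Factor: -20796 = -1*2^2*3^1*1733^1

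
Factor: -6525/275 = -1*3^2*11^(-1)*29^1 = -261/11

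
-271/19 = -14 - 5/19 ≈ -14.26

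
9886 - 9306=580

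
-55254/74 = -746 - 25/37 ≈ -746.68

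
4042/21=192 + 10/21 ≈ 192.48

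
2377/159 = 14 + 151/159 ≈ 14.95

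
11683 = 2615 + 9068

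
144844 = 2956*49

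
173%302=173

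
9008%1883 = 1476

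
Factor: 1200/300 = 2^2 = 4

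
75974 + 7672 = 83646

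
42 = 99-57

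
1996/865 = 2+266/865 ≈ 2.31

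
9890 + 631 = 10521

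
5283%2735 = 2548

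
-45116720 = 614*(-73480)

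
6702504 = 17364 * 386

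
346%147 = 52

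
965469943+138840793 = 1104310736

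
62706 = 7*8958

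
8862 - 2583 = 6279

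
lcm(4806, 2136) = 19224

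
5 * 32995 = 164975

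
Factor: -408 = -1*2^3*3^1*17^1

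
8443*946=7987078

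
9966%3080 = 726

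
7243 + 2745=9988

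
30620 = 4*7655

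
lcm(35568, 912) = 35568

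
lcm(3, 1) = 3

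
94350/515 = 183+21/103 ≈ 183.20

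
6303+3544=9847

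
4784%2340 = 104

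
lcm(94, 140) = 6580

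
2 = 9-7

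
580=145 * 4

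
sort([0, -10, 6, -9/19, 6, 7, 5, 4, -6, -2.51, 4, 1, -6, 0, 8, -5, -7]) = [-10, -7, -6, -6, -5, -2.51, -9/19, 0, 0, 1, 4, 4, 5, 6, 6, 7, 8]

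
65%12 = 5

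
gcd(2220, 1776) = 444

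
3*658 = 1974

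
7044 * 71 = 500124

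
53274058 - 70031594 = -16757536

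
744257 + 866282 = 1610539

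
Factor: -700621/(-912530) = 2^(-1)*5^(-1)*17^1*41213^1*91253^(-1) 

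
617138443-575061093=42077350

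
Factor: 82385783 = 47^1*1752889^1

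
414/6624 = 1/16 = 0.0625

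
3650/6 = 608+1/3 ≈ 608.33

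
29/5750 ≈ 0.00504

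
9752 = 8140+1612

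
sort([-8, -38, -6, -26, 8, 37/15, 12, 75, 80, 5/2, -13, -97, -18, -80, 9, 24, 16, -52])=[-97, -80, -52, -38, -26, -18, -13, -8, -6, 37/15, 5/2, 8, 9, 12, 16, 24, 75, 80]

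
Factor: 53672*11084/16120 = 2^2*5^(-1)*13^(-1)*17^1*31^(-1)*163^1*6709^1 = 74362556/2015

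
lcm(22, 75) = 1650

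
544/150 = 3+47/75≈3.63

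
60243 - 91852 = -31609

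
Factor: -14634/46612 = -1 * 2^(-1) * 3^3 * 43^(-1) = -27/86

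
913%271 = 100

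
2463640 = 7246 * 340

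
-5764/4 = -1441 = -1441.00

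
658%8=2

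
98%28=14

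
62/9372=31/4686 ≈ 0.00662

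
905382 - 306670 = 598712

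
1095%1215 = 1095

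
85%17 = 0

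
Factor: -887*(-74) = 2^1*37^1*887^1 = 65638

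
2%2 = 0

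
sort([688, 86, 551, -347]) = [-347, 86, 551, 688]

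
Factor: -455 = -1 * 5^1 * 7^1 * 13^1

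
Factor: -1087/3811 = -1*37^(-1)*103^(-1)*1087^1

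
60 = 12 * 5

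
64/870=32/435 ≈ 0.0736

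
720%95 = 55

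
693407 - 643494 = 49913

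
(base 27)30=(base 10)81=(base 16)51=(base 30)2l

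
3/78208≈0.0000384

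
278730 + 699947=978677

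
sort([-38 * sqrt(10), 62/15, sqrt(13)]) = [-38 * sqrt(10), sqrt(13), 62/15]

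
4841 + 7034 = 11875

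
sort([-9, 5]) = [-9, 5]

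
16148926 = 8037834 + 8111092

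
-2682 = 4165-6847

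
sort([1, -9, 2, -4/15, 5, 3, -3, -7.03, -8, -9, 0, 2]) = [-9, -9, -8, -7.03, -3, -4/15, 0, 1, 2, 2, 3, 5]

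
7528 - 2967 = 4561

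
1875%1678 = 197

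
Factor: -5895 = -1*3^2*5^1*131^1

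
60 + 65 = 125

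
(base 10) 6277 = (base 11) 4797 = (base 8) 14205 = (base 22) cl7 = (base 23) bjl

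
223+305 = 528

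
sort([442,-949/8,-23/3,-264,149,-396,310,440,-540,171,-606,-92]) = [-606,-540,-396,-264,-949/8,-92,-23/3,149,171,310,440,442]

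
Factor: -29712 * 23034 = -1 * 2^5 * 3^2 * 11^1 * 349^1 * 619^1 = -684386208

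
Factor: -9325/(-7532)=2^(-2)*5^2*7^(-1)*269^(-1)*373^1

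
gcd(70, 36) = 2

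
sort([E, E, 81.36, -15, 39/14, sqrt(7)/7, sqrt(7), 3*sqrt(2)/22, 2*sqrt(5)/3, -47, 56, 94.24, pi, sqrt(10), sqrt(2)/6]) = [-47, -15, 3*sqrt(2)/22, sqrt(2)/6, sqrt(7)/7, 2*sqrt(5)/3, sqrt(7), E, E, 39/14, pi, sqrt(10), 56, 81.36, 94.24]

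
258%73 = 39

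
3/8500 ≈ 0.000353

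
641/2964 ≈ 0.216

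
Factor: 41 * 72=2^3 * 3^2 * 41^1=2952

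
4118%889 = 562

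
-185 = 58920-59105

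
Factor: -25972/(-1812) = 3^(-1)*43^1 = 43/3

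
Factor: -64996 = -1*2^2*16249^1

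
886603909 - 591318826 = 295285083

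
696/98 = 7 + 5/49≈7.10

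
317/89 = 3 + 50/89 ≈ 3.56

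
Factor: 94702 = 2^1*47351^1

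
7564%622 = 100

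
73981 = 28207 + 45774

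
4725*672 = 3175200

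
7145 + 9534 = 16679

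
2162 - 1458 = 704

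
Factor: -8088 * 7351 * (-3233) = 2^3 * 3^1 * 53^1 * 61^1 * 337^1 * 7351^1 = 192217652904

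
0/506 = 0 = 0.00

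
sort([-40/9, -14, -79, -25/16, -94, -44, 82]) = [-94, -79, -44, -14, -40/9, -25/16, 82]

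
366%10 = 6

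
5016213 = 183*27411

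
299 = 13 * 23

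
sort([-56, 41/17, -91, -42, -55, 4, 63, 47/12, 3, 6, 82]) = [-91, -56, -55, -42, 41/17, 3, 47/12, 4, 6, 63, 82]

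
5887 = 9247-3360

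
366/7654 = 183/3827 ≈ 0.0478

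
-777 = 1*(-777) 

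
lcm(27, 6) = 54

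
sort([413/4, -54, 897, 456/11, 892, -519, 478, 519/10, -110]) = [-519, -110, -54, 456/11, 519/10, 413/4, 478, 892, 897]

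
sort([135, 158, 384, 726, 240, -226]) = [-226, 135, 158, 240, 384, 726]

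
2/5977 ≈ 0.000335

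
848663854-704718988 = 143944866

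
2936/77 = 38 + 10/77 ≈ 38.13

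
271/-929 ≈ -0.292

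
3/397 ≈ 0.00756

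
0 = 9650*0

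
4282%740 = 582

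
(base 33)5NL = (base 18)113F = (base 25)9O0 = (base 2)1100001010001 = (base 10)6225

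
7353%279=99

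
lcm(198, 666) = 7326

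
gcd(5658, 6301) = 1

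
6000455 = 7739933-1739478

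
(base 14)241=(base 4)13001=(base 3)121122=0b111000001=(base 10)449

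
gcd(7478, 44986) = 2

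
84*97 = 8148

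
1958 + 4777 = 6735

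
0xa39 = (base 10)2617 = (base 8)5071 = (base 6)20041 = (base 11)1a6a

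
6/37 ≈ 0.162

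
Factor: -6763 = -1 * 6763^1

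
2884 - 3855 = -971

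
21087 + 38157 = 59244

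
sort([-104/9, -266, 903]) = [-266, -104/9, 903]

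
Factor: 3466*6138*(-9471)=-1*2^2*3^3*7^1*11^2*31^1*41^1*1733^1=-201488971068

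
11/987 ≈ 0.0111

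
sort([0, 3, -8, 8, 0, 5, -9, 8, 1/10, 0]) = [-9, -8, 0, 0, 0, 1/10, 3, 5, 8, 8]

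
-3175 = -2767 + -408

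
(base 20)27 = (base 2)101111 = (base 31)1g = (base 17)2d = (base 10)47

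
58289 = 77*757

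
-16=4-20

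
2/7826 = 1/3913 ≈ 0.000256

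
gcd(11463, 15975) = 3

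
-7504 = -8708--1204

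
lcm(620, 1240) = 1240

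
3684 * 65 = 239460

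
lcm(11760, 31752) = 317520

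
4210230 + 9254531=13464761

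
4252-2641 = 1611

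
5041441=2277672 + 2763769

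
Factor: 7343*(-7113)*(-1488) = 2^4*3^2*7^1*31^1*1049^1*2371^1 = 77719369392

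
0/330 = 0 = 0.00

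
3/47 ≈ 0.0638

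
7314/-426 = -1219/71 ≈ -17.17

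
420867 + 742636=1163503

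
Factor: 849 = 3^1 * 283^1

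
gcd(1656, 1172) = 4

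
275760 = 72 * 3830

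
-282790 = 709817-992607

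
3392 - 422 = 2970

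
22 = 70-48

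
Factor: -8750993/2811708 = -1*2^ (-2)*3^ (-2)*83^ (-1)*347^1*941^ (-1)*25219^1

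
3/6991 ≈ 0.000429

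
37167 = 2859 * 13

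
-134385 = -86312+-48073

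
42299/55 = 769 + 4/55 ≈ 769.07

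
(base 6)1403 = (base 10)363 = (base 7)1026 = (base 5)2423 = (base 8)553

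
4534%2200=134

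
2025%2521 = 2025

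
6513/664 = 9 + 537/664 ≈ 9.81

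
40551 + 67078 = 107629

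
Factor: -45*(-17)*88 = 2^3*3^2*5^1*11^1*17^1 = 67320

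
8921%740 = 41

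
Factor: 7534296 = 2^3*3^4*7^1*11^1*151^1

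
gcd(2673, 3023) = 1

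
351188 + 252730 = 603918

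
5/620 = 1/124≈0.00806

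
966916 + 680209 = 1647125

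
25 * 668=16700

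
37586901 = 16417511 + 21169390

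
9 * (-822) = -7398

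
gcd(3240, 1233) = 9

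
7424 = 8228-804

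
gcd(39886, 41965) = 77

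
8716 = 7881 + 835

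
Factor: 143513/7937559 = 3^(-2)*7^(-2)*41^(-1)*439^(-1)*143513^1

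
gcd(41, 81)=1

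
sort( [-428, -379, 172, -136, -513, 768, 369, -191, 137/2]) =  [-513, -428, -379, -191, -136, 137/2, 172, 369, 768]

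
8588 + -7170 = 1418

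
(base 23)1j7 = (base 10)973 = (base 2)1111001101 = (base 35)rs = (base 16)3cd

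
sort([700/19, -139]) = [-139, 700/19]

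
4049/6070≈0.667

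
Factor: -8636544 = -1 * 2^7 * 3^4 * 7^2 * 17^1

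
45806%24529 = 21277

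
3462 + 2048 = 5510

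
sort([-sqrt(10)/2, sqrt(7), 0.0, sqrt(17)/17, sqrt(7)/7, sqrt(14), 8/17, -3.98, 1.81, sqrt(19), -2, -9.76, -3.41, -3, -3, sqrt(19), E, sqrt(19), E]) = [-9.76, -3.98, -3.41, -3, -3, -2, -sqrt(10)/2, 0.0, sqrt(17)/17, sqrt(7)/7, 8/17, 1.81, sqrt(7), E, E, sqrt(14), sqrt(19), sqrt(19), sqrt(19)]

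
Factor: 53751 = 3^1 * 19^1 * 23^1 * 41^1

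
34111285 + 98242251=132353536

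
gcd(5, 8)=1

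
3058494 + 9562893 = 12621387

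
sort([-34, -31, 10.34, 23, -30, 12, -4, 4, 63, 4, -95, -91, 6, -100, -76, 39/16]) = [-100, -95, -91, -76, -34, -31, -30, -4, 39/16, 4, 4, 6, 10.34, 12, 23, 63]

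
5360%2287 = 786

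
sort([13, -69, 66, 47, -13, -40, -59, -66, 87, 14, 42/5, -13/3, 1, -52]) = [-69, -66, -59, -52, -40, -13, -13/3, 1, 42/5, 13, 14, 47, 66, 87]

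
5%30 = 5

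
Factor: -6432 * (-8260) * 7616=2^13 * 3^1 * 5^1 * 7^2 * 17^1 * 59^1 * 67^1=404625285120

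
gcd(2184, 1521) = 39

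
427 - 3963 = -3536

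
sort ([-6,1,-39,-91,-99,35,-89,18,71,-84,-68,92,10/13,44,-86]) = [-99,-91,-89,-86,-84,-68,-39,-6,10/13,1,18,35,44,71,92]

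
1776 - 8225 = -6449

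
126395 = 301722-175327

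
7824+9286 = 17110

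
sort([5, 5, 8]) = [5, 5, 8]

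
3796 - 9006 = -5210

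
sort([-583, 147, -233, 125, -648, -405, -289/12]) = [-648, -583, -405, -233, -289/12, 125, 147]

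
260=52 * 5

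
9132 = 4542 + 4590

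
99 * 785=77715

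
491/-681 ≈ -0.721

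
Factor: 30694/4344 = 2^(-2)*3^(-1)*103^1*149^1*181^(-1) = 15347/2172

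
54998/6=27499/3 ≈ 9166.33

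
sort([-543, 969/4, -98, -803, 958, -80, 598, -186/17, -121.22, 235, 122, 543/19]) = [-803, -543, -121.22, -98, -80, -186/17, 543/19, 122, 235, 969/4, 598, 958]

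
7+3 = 10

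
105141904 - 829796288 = -724654384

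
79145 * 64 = 5065280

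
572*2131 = 1218932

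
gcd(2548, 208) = 52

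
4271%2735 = 1536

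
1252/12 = 313/3 ≈ 104.33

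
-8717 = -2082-6635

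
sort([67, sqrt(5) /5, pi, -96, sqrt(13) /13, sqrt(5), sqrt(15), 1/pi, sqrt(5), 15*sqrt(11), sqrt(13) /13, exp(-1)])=[-96, sqrt(13) /13, sqrt(13) /13, 1/pi, exp(-1), sqrt(5) /5, sqrt(5), sqrt(5), pi, sqrt(15), 15*sqrt(11), 67]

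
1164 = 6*194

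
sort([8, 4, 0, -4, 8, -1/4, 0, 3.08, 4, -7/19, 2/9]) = [-4, -7/19, -1/4, 0, 0, 2/9, 3.08, 4, 4, 8, 8]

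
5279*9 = 47511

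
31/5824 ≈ 0.00532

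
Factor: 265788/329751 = 2^2 * 3^(-2) * 59^(-1) * 107^1 = 428/531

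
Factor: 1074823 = 521^1 * 2063^1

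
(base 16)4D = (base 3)2212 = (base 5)302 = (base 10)77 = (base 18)45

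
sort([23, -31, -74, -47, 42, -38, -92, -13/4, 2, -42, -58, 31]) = [-92, -74, -58, -47, -42, -38, -31, -13/4, 2, 23, 31, 42]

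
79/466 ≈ 0.170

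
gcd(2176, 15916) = 4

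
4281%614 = 597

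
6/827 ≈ 0.00726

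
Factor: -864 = -1*2^5*3^3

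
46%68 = 46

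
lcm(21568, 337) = 21568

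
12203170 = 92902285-80699115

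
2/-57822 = -1/28911 ≈ -0.0000346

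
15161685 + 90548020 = 105709705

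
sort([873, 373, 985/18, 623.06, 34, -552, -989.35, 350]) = [-989.35, -552, 34, 985/18, 350, 373, 623.06, 873]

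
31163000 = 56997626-25834626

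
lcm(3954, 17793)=35586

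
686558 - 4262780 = -3576222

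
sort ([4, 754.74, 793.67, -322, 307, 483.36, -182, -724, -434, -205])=[-724, -434, -322, -205, -182, 4, 307, 483.36, 754.74, 793.67]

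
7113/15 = 2371/5 = 474.20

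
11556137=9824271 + 1731866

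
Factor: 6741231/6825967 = 3^1*7^1*17^1*23^1*41^(-1)*821^1*166487^(-1) 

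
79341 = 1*79341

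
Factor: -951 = -1*3^1*317^1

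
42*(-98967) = -4156614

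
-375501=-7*53643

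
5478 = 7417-1939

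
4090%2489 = 1601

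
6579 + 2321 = 8900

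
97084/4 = 24271 = 24271.00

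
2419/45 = 53 + 34/45 ≈ 53.76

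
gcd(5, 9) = 1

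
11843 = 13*911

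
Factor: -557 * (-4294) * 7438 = 2^2 * 19^1 * 113^1 * 557^1 * 3719^1 = 17789896004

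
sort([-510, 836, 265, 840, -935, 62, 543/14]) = [-935, -510, 543/14, 62, 265, 836, 840]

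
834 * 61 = 50874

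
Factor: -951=-1 * 3^1 * 317^1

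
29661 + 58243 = 87904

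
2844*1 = 2844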